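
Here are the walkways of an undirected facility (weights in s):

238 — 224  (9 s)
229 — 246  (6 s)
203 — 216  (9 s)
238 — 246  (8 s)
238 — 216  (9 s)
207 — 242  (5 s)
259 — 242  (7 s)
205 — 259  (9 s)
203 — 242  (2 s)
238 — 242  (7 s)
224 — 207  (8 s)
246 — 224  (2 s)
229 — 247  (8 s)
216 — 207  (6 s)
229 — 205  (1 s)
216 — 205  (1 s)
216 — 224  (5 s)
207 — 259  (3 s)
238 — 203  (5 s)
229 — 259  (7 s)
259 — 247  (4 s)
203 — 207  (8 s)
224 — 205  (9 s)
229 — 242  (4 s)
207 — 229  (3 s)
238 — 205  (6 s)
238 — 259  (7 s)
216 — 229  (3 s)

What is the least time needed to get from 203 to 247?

Settle nodes by increasing distance from 203:
203: 0
242: 2  (via 203)
238: 5  (via 203)
229: 6  (via 242)
207: 7  (via 242)
205: 7  (via 229)
216: 8  (via 205)
259: 9  (via 242)
246: 12  (via 229)
224: 13  (via 216)
247: 13  (via 259)
Shortest route: 203–242–259–247 = 13 s.

13 s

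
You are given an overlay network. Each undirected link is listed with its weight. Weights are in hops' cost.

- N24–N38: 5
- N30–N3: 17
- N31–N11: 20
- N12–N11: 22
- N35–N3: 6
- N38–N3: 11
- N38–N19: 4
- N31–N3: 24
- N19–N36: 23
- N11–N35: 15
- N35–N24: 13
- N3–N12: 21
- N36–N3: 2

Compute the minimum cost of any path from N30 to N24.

33 hops' cost

Compare a few routes:
N30–N3–N38–N24: 17+11+5 = 33
N30–N3–N35–N24: 17+6+13 = 36
N30–N3–N36–N19–N38–N24: 17+2+23+4+5 = 51
The minimum is 33 hops' cost via N30–N3–N38–N24.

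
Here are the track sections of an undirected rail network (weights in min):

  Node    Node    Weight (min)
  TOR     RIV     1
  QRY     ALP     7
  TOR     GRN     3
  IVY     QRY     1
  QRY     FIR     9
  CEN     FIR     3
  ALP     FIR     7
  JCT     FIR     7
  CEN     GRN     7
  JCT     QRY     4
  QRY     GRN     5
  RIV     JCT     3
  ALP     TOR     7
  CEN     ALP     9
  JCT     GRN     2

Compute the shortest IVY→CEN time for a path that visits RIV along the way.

19 min

Shortest IVY→RIV: IVY → QRY → JCT → RIV = 8
Shortest RIV→CEN: RIV → TOR → GRN → CEN = 11
Total via RIV: 8 + 11 = 19 min.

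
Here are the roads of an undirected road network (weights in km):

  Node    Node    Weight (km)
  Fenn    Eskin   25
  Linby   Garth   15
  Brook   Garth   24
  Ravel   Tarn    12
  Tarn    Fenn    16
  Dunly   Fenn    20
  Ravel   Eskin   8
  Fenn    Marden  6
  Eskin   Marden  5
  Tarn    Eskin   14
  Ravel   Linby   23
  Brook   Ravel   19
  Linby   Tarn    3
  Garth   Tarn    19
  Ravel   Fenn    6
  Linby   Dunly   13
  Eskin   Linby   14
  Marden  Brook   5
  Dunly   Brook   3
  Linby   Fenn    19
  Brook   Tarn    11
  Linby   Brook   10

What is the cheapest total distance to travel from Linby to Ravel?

15 km

Running Dijkstra from Linby:
Linby: 0
Tarn: 3  (via Linby)
Brook: 10  (via Linby)
Dunly: 13  (via Linby)
Eskin: 14  (via Linby)
Ravel: 15  (via Tarn)
Shortest route: Linby → Tarn → Ravel = 15 km.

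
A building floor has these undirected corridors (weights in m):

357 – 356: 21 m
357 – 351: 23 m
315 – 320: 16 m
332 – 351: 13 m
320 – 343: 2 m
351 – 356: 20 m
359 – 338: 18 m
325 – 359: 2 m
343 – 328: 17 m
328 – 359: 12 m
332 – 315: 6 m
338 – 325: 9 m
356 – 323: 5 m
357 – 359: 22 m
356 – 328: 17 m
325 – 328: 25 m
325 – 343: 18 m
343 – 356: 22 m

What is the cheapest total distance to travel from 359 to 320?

22 m

Settle nodes by increasing distance from 359:
359: 0
325: 2  (via 359)
338: 11  (via 325)
328: 12  (via 359)
343: 20  (via 325)
357: 22  (via 359)
320: 22  (via 343)
Shortest route: 359 → 325 → 343 → 320 = 22 m.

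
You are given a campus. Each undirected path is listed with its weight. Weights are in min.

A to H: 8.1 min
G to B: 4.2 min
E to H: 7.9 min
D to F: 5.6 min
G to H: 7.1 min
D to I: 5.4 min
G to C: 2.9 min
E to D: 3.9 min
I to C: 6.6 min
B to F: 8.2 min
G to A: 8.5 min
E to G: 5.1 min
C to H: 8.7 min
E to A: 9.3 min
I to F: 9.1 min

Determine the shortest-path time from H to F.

Shortest distances from H:
H: 0
G: 7.1  (via H)
E: 7.9  (via H)
A: 8.1  (via H)
C: 8.7  (via H)
B: 11.3  (via G)
D: 11.8  (via E)
I: 15.3  (via C)
F: 17.4  (via D)
Shortest route: H–E–D–F = 17.4 min.

17.4 min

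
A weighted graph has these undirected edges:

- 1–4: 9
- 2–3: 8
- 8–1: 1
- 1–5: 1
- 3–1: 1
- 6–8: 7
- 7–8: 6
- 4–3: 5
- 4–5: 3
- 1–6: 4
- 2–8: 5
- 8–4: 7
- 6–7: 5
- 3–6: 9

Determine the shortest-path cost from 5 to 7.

Candidate routes:
5–1–6–7: 1+4+5 = 10
5–1–8–7: 1+1+6 = 8
The minimum is 8 via 5–1–8–7.

8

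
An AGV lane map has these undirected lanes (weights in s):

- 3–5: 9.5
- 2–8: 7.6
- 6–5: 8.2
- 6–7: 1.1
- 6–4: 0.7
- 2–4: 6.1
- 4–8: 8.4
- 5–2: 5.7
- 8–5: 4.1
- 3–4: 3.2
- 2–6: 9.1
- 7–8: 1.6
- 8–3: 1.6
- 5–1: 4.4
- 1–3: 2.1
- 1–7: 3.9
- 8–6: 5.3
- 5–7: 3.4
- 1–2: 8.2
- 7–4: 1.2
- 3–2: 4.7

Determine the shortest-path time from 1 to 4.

5.1 s

Shortest distances from 1:
1: 0
3: 2.1  (via 1)
8: 3.7  (via 3)
7: 3.9  (via 1)
5: 4.4  (via 1)
6: 5  (via 7)
4: 5.1  (via 7)
Shortest route: 1–7–4 = 5.1 s.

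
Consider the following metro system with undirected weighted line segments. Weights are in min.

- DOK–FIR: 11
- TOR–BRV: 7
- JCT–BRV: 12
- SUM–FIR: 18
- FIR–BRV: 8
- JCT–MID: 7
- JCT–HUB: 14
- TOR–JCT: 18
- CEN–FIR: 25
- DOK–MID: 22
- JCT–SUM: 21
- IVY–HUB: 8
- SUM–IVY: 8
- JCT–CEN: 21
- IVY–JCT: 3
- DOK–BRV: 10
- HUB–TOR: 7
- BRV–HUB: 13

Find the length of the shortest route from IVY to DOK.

25 min

Running Dijkstra from IVY:
IVY: 0
JCT: 3  (via IVY)
HUB: 8  (via IVY)
SUM: 8  (via IVY)
MID: 10  (via JCT)
TOR: 15  (via HUB)
BRV: 15  (via JCT)
FIR: 23  (via BRV)
CEN: 24  (via JCT)
DOK: 25  (via BRV)
Shortest route: IVY → JCT → BRV → DOK = 25 min.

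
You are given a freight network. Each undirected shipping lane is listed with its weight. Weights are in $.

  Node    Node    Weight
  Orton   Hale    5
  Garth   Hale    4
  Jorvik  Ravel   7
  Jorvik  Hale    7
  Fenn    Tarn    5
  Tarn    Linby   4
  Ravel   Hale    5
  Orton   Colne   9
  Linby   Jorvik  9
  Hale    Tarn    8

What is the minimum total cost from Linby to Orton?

Running Dijkstra from Linby:
Linby: 0
Tarn: 4  (via Linby)
Jorvik: 9  (via Linby)
Fenn: 9  (via Tarn)
Hale: 12  (via Tarn)
Garth: 16  (via Hale)
Ravel: 16  (via Jorvik)
Orton: 17  (via Hale)
Shortest route: Linby → Tarn → Hale → Orton = $17.

$17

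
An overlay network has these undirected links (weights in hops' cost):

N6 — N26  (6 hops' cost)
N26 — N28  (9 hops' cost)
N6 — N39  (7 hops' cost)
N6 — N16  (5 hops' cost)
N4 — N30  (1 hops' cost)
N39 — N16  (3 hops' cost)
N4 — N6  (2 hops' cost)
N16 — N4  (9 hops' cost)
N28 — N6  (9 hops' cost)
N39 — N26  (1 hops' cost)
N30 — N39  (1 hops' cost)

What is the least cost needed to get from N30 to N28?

11 hops' cost

Candidate routes:
N30 → N39 → N26 → N28: 1+1+9 = 11
N30 → N4 → N6 → N28: 1+2+9 = 12
Cheapest is N30 → N39 → N26 → N28 at 11 hops' cost.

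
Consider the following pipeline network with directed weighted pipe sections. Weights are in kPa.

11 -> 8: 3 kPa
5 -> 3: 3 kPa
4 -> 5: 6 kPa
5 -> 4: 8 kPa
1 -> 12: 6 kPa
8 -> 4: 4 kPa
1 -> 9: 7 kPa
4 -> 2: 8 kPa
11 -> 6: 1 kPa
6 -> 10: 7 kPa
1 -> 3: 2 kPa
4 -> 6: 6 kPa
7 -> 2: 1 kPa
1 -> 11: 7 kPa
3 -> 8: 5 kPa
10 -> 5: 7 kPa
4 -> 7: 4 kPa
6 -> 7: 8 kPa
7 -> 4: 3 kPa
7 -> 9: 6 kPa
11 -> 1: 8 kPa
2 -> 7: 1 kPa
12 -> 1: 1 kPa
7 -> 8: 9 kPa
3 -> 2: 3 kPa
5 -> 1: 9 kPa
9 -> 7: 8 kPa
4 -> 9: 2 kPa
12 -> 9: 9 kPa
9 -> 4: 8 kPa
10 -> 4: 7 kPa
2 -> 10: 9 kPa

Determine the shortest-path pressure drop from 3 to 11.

Candidate routes:
3 - 8 - 4 - 5 - 1 - 11: 5+4+6+9+7 = 31
3 - 2 - 7 - 4 - 5 - 1 - 11: 3+1+3+6+9+7 = 29
The minimum is 29 kPa via 3 - 2 - 7 - 4 - 5 - 1 - 11.

29 kPa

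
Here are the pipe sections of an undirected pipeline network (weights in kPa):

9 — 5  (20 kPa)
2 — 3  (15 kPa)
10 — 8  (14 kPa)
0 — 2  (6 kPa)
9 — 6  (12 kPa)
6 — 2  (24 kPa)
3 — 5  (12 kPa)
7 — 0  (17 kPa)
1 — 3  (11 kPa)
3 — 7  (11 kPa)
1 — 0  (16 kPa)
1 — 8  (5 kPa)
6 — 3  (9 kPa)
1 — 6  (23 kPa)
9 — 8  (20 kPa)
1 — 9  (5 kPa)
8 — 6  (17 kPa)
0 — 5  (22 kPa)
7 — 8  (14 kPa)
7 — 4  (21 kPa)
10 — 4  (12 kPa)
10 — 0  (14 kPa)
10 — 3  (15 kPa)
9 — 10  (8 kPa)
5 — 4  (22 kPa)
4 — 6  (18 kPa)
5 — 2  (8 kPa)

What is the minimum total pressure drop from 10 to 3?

Shortest distances from 10:
10: 0
9: 8  (via 10)
4: 12  (via 10)
1: 13  (via 9)
0: 14  (via 10)
8: 14  (via 10)
3: 15  (via 10)
Shortest route: 10–3 = 15 kPa.

15 kPa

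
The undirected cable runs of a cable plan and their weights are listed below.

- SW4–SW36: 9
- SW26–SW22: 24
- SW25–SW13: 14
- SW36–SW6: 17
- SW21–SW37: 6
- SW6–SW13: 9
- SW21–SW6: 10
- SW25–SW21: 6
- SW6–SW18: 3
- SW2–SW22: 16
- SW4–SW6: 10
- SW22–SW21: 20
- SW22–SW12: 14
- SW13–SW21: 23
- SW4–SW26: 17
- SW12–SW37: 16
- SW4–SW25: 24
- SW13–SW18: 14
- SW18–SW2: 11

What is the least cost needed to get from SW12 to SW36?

49

Enumerating some paths:
SW12 → SW22 → SW21 → SW6 → SW36: 14+20+10+17 = 61
SW12 → SW37 → SW21 → SW6 → SW4 → SW36: 16+6+10+10+9 = 51
SW12 → SW37 → SW21 → SW25 → SW4 → SW36: 16+6+6+24+9 = 61
SW12 → SW37 → SW21 → SW6 → SW36: 16+6+10+17 = 49
The minimum is 49 via SW12 → SW37 → SW21 → SW6 → SW36.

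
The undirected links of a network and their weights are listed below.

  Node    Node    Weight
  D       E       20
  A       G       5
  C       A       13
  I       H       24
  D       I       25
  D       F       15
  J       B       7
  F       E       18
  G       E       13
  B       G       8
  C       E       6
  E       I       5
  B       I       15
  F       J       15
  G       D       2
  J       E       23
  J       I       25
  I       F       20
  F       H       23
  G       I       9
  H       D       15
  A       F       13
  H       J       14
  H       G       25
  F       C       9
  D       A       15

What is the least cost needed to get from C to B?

26

Enumerating some paths:
C → E → I → G → B: 6+5+9+8 = 28
C → E → I → B: 6+5+15 = 26
C → E → G → B: 6+13+8 = 27
Cheapest is C → E → I → B at 26.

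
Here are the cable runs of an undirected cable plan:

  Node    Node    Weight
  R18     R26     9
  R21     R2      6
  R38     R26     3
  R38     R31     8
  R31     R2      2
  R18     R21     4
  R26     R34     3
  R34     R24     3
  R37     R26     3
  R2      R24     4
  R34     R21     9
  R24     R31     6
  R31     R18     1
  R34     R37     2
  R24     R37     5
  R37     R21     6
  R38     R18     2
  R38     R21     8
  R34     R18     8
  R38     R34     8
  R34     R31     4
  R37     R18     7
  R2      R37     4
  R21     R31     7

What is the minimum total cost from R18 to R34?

Candidate routes:
R18 - R31 - R34: 1+4 = 5
R18 - R34: 8 = 8
Cheapest is R18 - R31 - R34 at 5.

5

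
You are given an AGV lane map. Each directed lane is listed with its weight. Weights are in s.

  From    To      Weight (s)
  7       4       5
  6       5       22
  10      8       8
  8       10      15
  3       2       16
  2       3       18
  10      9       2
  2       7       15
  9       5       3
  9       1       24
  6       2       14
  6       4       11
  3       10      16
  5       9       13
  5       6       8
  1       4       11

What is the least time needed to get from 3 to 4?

36 s

Shortest distances from 3:
3: 0
2: 16  (via 3)
10: 16  (via 3)
9: 18  (via 10)
5: 21  (via 9)
8: 24  (via 10)
6: 29  (via 5)
7: 31  (via 2)
4: 36  (via 7)
Shortest route: 3–2–7–4 = 36 s.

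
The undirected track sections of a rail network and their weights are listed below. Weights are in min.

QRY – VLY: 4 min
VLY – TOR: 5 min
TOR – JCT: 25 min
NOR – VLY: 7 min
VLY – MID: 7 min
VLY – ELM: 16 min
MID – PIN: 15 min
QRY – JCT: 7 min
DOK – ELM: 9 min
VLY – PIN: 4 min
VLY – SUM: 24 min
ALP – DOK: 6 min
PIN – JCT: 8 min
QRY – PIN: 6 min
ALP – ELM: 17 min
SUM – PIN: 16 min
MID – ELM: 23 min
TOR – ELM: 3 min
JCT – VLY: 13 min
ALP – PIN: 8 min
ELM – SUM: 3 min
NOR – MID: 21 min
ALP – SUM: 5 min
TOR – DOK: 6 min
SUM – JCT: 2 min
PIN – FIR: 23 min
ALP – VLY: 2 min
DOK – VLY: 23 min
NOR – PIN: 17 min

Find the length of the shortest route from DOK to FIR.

Enumerating some paths:
DOK - ALP - PIN - FIR: 6+8+23 = 37
DOK - ALP - VLY - PIN - FIR: 6+2+4+23 = 35
DOK - TOR - VLY - PIN - FIR: 6+5+4+23 = 38
Cheapest is DOK - ALP - VLY - PIN - FIR at 35 min.

35 min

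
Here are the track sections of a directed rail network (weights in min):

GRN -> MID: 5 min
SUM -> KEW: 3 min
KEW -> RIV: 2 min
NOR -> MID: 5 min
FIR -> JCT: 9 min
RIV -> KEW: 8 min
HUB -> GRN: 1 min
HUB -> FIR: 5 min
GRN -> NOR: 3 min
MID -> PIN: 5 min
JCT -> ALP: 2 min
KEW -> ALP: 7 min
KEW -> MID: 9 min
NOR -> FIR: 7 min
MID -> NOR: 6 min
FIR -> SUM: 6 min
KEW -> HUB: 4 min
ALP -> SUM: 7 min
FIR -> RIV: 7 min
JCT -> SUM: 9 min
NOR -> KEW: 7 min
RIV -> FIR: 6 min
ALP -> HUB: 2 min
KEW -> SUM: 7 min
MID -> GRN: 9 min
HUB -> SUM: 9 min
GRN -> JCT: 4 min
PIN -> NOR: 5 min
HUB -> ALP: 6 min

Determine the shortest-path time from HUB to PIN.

11 min

Compare a few routes:
HUB → GRN → MID → PIN: 1+5+5 = 11
HUB → GRN → NOR → KEW → MID → PIN: 1+3+7+9+5 = 25
HUB → SUM → KEW → MID → PIN: 9+3+9+5 = 26
HUB → GRN → NOR → MID → PIN: 1+3+5+5 = 14
Cheapest is HUB → GRN → MID → PIN at 11 min.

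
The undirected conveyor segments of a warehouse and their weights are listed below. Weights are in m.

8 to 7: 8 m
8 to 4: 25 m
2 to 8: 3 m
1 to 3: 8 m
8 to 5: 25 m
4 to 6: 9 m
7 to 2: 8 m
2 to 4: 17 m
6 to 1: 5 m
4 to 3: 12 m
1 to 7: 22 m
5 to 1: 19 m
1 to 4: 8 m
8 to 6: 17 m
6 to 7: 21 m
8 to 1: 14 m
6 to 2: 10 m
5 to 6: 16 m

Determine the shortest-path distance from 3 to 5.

Running Dijkstra from 3:
3: 0
1: 8  (via 3)
4: 12  (via 3)
6: 13  (via 1)
8: 22  (via 1)
2: 23  (via 6)
5: 27  (via 1)
Shortest route: 3 → 1 → 5 = 27 m.

27 m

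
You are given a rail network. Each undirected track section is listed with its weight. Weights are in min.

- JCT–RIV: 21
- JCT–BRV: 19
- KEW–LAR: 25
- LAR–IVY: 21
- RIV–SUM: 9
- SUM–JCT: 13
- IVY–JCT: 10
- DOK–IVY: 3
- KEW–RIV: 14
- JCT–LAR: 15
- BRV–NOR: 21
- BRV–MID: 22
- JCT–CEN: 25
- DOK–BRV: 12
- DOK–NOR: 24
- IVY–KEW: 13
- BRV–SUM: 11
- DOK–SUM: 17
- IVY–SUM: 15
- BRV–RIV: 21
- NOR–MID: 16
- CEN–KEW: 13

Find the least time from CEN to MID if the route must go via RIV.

69 min

Shortest CEN→RIV: CEN–KEW–RIV = 27
Best RIV to MID: RIV–SUM–BRV–MID costing 42
Total via RIV: 27 + 42 = 69 min.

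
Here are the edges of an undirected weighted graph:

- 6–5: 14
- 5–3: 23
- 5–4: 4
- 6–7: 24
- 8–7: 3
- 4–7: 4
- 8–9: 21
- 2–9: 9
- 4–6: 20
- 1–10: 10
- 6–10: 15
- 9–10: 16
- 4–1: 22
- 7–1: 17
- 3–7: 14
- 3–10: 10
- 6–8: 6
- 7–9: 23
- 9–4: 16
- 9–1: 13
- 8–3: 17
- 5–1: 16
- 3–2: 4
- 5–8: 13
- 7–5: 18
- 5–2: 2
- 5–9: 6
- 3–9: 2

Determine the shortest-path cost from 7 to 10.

Candidate routes:
7 → 8 → 6 → 10: 3+6+15 = 24
7 → 4 → 5 → 9 → 3 → 10: 4+4+6+2+10 = 26
7 → 1 → 10: 17+10 = 27
7 → 4 → 5 → 9 → 10: 4+4+6+16 = 30
The minimum is 24 via 7 → 8 → 6 → 10.

24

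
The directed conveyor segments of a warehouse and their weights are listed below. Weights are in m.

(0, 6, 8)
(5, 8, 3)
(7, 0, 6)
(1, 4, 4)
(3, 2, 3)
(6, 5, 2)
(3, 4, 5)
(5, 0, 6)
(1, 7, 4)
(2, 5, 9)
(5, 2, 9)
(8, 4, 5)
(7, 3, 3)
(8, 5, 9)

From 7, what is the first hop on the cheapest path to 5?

3

Compare a few routes:
7–0–6–5: 6+8+2 = 16
7–3–2–5: 3+3+9 = 15
The minimum is 15 m via 7–3–2–5.
So from 7 the first move is to 3.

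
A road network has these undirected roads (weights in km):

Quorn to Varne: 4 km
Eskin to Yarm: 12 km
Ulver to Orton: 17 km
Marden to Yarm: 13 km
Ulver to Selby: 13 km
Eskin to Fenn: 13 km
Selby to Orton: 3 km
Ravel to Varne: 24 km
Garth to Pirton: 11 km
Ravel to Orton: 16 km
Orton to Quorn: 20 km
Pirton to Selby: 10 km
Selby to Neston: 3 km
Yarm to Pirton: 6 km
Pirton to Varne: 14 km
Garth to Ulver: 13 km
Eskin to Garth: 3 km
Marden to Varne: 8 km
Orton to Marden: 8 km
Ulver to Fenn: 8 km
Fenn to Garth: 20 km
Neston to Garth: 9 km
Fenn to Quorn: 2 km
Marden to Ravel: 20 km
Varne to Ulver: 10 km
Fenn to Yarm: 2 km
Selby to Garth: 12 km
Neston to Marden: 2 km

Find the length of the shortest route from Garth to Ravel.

Settle nodes by increasing distance from Garth:
Garth: 0
Eskin: 3  (via Garth)
Neston: 9  (via Garth)
Marden: 11  (via Neston)
Pirton: 11  (via Garth)
Selby: 12  (via Garth)
Ulver: 13  (via Garth)
Yarm: 15  (via Eskin)
Orton: 15  (via Selby)
Fenn: 16  (via Eskin)
Quorn: 18  (via Fenn)
Varne: 19  (via Marden)
Ravel: 31  (via Marden)
Shortest route: Garth → Neston → Marden → Ravel = 31 km.

31 km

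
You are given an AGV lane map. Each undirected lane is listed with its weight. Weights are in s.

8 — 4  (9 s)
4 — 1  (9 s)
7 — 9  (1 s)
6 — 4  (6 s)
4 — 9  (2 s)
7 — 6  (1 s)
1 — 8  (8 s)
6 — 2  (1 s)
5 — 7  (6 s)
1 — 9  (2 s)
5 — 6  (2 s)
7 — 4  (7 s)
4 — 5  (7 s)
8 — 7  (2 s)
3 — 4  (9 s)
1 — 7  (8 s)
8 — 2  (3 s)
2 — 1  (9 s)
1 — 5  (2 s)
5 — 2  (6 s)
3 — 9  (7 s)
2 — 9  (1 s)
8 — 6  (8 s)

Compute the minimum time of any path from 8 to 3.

10 s

Shortest distances from 8:
8: 0
7: 2  (via 8)
2: 3  (via 8)
6: 3  (via 7)
9: 3  (via 7)
1: 5  (via 9)
4: 5  (via 9)
5: 5  (via 6)
3: 10  (via 9)
Shortest route: 8 → 7 → 9 → 3 = 10 s.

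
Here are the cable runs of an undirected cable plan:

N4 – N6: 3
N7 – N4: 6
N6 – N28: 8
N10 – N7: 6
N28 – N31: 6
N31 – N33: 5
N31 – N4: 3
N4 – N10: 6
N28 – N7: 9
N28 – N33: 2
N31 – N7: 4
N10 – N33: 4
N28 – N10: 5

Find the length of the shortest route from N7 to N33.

Enumerating some paths:
N7–N31–N28–N33: 4+6+2 = 12
N7–N31–N33: 4+5 = 9
N7–N10–N33: 6+4 = 10
N7–N28–N33: 9+2 = 11
The minimum is 9 via N7–N31–N33.

9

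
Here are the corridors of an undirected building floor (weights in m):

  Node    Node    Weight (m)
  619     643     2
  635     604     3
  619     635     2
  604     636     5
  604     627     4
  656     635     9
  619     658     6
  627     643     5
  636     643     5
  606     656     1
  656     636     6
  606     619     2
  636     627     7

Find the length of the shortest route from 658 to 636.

13 m

Enumerating some paths:
658 - 619 - 643 - 636: 6+2+5 = 13
658 - 619 - 606 - 656 - 636: 6+2+1+6 = 15
Cheapest is 658 - 619 - 643 - 636 at 13 m.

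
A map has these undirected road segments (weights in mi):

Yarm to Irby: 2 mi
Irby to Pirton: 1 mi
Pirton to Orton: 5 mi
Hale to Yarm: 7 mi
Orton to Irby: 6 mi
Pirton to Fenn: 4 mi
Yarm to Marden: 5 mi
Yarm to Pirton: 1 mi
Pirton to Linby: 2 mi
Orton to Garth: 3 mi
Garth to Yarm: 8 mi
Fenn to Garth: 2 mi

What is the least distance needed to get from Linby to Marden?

Shortest distances from Linby:
Linby: 0
Pirton: 2  (via Linby)
Yarm: 3  (via Pirton)
Irby: 3  (via Pirton)
Fenn: 6  (via Pirton)
Orton: 7  (via Pirton)
Marden: 8  (via Yarm)
Shortest route: Linby–Pirton–Yarm–Marden = 8 mi.

8 mi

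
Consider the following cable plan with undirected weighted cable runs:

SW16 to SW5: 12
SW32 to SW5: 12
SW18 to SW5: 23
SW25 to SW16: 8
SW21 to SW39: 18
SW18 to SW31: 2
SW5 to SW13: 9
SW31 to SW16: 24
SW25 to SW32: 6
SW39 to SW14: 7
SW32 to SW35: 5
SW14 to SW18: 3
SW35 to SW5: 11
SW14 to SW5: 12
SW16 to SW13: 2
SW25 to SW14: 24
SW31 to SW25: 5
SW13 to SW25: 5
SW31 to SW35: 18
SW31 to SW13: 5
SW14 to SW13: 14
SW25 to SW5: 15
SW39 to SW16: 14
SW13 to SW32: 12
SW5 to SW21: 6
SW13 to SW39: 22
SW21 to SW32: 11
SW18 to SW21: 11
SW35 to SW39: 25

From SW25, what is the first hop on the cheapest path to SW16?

SW13

Compare a few routes:
SW25–SW13–SW16: 5+2 = 7
SW25–SW16: 8 = 8
SW25–SW31–SW13–SW16: 5+5+2 = 12
The minimum is 7 via SW25–SW13–SW16.
So from SW25 the first move is to SW13.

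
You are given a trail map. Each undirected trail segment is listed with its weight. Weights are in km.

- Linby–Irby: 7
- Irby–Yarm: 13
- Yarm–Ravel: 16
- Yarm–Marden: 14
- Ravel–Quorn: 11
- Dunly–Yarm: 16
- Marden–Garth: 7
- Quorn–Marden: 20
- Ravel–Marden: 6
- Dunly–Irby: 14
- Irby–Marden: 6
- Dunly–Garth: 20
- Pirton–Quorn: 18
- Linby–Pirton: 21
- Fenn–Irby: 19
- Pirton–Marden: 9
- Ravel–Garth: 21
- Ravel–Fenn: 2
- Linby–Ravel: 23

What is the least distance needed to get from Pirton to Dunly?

Running Dijkstra from Pirton:
Pirton: 0
Marden: 9  (via Pirton)
Ravel: 15  (via Marden)
Irby: 15  (via Marden)
Garth: 16  (via Marden)
Fenn: 17  (via Ravel)
Quorn: 18  (via Pirton)
Linby: 21  (via Pirton)
Yarm: 23  (via Marden)
Dunly: 29  (via Irby)
Shortest route: Pirton → Marden → Irby → Dunly = 29 km.

29 km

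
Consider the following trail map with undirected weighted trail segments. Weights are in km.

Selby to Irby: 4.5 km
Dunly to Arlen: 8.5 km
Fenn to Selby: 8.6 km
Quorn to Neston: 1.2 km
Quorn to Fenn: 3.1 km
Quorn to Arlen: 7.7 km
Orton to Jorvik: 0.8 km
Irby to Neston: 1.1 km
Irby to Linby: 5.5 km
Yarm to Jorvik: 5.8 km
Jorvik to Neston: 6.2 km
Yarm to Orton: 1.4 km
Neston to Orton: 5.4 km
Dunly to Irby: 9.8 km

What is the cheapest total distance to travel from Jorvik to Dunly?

17.1 km

Settle nodes by increasing distance from Jorvik:
Jorvik: 0
Orton: 0.8  (via Jorvik)
Yarm: 2.2  (via Orton)
Neston: 6.2  (via Jorvik)
Irby: 7.3  (via Neston)
Quorn: 7.4  (via Neston)
Fenn: 10.5  (via Quorn)
Selby: 11.8  (via Irby)
Linby: 12.8  (via Irby)
Arlen: 15.1  (via Quorn)
Dunly: 17.1  (via Irby)
Shortest route: Jorvik → Neston → Irby → Dunly = 17.1 km.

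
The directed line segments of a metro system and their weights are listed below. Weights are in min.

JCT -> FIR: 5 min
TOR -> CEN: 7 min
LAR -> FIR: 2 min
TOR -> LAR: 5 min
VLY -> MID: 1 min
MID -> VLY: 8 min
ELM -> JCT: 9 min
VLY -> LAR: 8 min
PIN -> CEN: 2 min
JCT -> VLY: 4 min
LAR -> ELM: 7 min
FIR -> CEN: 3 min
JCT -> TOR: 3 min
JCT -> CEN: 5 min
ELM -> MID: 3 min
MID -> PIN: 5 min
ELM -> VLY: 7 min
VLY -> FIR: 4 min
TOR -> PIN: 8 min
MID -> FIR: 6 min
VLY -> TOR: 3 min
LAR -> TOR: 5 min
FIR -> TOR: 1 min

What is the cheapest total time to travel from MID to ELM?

19 min

Running Dijkstra from MID:
MID: 0
PIN: 5  (via MID)
FIR: 6  (via MID)
TOR: 7  (via FIR)
CEN: 7  (via PIN)
VLY: 8  (via MID)
LAR: 12  (via TOR)
ELM: 19  (via LAR)
Shortest route: MID → FIR → TOR → LAR → ELM = 19 min.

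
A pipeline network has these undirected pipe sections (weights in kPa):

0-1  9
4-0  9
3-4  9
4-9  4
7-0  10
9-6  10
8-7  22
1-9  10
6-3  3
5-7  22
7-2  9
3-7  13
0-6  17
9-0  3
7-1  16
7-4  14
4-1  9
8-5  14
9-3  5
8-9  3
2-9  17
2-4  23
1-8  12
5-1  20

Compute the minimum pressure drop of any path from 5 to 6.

25 kPa

Settle nodes by increasing distance from 5:
5: 0
8: 14  (via 5)
9: 17  (via 8)
0: 20  (via 9)
1: 20  (via 5)
4: 21  (via 9)
3: 22  (via 9)
7: 22  (via 5)
6: 25  (via 3)
Shortest route: 5–8–9–3–6 = 25 kPa.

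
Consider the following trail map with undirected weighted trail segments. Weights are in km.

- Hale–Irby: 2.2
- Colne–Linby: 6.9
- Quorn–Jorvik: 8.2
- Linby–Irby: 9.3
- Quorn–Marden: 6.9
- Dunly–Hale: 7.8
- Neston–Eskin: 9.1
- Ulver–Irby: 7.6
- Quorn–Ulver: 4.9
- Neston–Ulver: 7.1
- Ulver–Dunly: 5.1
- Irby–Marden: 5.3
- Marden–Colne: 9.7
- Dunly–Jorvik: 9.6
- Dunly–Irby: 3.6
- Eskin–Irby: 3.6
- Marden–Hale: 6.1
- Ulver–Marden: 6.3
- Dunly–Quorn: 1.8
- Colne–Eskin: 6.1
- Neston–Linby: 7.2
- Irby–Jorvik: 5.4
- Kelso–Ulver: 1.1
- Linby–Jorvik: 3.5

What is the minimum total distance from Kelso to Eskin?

12.3 km

Settle nodes by increasing distance from Kelso:
Kelso: 0
Ulver: 1.1  (via Kelso)
Quorn: 6  (via Ulver)
Dunly: 6.2  (via Ulver)
Marden: 7.4  (via Ulver)
Neston: 8.2  (via Ulver)
Irby: 8.7  (via Ulver)
Hale: 10.9  (via Irby)
Eskin: 12.3  (via Irby)
Shortest route: Kelso → Ulver → Irby → Eskin = 12.3 km.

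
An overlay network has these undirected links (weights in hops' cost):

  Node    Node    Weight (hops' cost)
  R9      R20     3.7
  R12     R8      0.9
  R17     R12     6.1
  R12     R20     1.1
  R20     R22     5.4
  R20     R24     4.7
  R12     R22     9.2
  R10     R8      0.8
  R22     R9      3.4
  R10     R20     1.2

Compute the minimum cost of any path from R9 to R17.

Enumerating some paths:
R9 → R22 → R20 → R12 → R17: 3.4+5.4+1.1+6.1 = 16
R9 → R20 → R12 → R17: 3.7+1.1+6.1 = 10.9
R9 → R20 → R10 → R8 → R12 → R17: 3.7+1.2+0.8+0.9+6.1 = 12.7
R9 → R22 → R20 → R10 → R8 → R12 → R17: 3.4+5.4+1.2+0.8+0.9+6.1 = 17.8
Cheapest is R9 → R20 → R12 → R17 at 10.9 hops' cost.

10.9 hops' cost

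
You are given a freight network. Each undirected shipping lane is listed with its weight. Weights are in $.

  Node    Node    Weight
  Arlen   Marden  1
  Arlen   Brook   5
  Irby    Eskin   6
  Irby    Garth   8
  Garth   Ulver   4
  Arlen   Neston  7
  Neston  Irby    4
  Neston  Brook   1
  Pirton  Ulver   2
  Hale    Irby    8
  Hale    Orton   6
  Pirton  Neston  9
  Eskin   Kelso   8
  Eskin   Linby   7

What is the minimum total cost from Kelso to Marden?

$25

Shortest distances from Kelso:
Kelso: 0
Eskin: 8  (via Kelso)
Irby: 14  (via Eskin)
Linby: 15  (via Eskin)
Neston: 18  (via Irby)
Brook: 19  (via Neston)
Hale: 22  (via Irby)
Garth: 22  (via Irby)
Arlen: 24  (via Brook)
Marden: 25  (via Arlen)
Shortest route: Kelso → Eskin → Irby → Neston → Brook → Arlen → Marden = $25.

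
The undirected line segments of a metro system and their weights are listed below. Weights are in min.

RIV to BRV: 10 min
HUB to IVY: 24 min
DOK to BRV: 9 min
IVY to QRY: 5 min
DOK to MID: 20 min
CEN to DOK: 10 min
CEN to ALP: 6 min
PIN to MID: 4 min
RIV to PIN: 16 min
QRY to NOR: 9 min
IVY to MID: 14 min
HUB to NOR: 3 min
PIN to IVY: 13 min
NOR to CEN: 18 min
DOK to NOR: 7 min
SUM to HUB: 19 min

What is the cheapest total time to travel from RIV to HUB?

29 min

Running Dijkstra from RIV:
RIV: 0
BRV: 10  (via RIV)
PIN: 16  (via RIV)
DOK: 19  (via BRV)
MID: 20  (via PIN)
NOR: 26  (via DOK)
CEN: 29  (via DOK)
HUB: 29  (via NOR)
Shortest route: RIV–BRV–DOK–NOR–HUB = 29 min.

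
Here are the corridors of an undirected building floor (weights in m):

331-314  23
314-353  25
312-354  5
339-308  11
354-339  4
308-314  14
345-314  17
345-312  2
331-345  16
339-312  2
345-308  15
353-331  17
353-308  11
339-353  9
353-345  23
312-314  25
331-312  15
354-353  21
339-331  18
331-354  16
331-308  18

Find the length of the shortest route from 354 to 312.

Shortest distances from 354:
354: 0
339: 4  (via 354)
312: 5  (via 354)
Shortest route: 354 → 312 = 5 m.

5 m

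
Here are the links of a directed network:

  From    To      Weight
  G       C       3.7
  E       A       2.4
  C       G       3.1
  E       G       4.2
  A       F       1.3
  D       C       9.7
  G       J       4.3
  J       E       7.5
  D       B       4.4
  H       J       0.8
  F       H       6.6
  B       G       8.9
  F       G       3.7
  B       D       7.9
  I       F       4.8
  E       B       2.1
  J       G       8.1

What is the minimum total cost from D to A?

Settle nodes by increasing distance from D:
D: 0
B: 4.4  (via D)
C: 9.7  (via D)
G: 12.8  (via C)
J: 17.1  (via G)
E: 24.6  (via J)
A: 27  (via E)
Shortest route: D–C–G–J–E–A = 27.

27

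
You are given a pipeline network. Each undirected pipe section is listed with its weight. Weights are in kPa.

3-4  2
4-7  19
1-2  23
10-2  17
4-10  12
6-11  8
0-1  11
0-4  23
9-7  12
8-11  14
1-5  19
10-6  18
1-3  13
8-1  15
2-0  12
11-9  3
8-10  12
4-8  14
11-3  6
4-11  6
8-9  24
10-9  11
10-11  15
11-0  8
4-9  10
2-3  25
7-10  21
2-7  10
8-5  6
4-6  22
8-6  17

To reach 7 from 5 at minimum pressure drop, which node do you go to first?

Enumerating some paths:
5 → 8 → 4 → 7: 6+14+19 = 39
5 → 8 → 11 → 9 → 7: 6+14+3+12 = 35
The minimum is 35 kPa via 5 → 8 → 11 → 9 → 7.
So from 5 the first move is to 8.

8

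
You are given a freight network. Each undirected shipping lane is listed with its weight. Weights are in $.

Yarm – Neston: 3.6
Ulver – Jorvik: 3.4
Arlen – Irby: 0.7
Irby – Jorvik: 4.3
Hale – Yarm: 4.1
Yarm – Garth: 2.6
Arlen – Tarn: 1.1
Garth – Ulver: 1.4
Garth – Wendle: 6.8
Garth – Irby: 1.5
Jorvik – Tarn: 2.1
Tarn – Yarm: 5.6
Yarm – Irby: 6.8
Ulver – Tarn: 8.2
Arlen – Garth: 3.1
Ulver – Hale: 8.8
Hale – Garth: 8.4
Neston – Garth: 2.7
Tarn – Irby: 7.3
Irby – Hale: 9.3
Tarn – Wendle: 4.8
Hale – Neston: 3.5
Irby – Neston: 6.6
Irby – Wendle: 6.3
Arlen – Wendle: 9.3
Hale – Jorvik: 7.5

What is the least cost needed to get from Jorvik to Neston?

Running Dijkstra from Jorvik:
Jorvik: 0
Tarn: 2.1  (via Jorvik)
Arlen: 3.2  (via Tarn)
Ulver: 3.4  (via Jorvik)
Irby: 3.9  (via Arlen)
Garth: 4.8  (via Ulver)
Wendle: 6.9  (via Tarn)
Yarm: 7.4  (via Garth)
Neston: 7.5  (via Garth)
Shortest route: Jorvik → Ulver → Garth → Neston = $7.5.

$7.5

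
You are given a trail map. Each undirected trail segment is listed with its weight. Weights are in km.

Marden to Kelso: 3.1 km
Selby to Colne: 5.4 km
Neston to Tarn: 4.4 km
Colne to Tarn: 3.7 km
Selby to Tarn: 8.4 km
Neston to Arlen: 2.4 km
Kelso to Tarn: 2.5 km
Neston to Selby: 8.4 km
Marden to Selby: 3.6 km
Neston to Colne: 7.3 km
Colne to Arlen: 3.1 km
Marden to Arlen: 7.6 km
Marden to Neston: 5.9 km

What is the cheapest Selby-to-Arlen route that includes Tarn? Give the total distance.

15.2 km

Best Selby to Tarn: Selby → Tarn costing 8.4
Best Tarn to Arlen: Tarn → Colne → Arlen costing 6.8
Total via Tarn: 8.4 + 6.8 = 15.2 km.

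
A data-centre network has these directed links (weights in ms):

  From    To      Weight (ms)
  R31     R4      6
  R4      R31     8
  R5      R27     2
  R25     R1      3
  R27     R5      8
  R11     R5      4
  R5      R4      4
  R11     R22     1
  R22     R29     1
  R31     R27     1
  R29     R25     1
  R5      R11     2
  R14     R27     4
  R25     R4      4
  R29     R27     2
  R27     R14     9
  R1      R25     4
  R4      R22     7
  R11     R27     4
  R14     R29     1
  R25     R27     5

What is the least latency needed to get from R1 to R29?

Candidate routes:
R1–R25–R27–R14–R29: 4+5+9+1 = 19
R1–R25–R27–R5–R11–R22–R29: 4+5+8+2+1+1 = 21
R1–R25–R4–R22–R29: 4+4+7+1 = 16
Cheapest is R1–R25–R4–R22–R29 at 16 ms.

16 ms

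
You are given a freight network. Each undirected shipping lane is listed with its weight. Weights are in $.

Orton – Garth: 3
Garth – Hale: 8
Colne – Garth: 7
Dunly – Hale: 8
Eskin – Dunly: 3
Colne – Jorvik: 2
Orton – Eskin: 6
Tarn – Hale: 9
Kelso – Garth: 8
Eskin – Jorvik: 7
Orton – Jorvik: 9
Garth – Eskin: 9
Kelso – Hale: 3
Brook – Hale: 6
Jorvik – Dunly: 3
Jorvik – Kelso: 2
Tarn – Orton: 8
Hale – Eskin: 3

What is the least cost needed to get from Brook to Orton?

Candidate routes:
Brook–Hale–Kelso–Jorvik–Orton: 6+3+2+9 = 20
Brook–Hale–Eskin–Orton: 6+3+6 = 15
Brook–Hale–Garth–Orton: 6+8+3 = 17
The minimum is $15 via Brook–Hale–Eskin–Orton.

$15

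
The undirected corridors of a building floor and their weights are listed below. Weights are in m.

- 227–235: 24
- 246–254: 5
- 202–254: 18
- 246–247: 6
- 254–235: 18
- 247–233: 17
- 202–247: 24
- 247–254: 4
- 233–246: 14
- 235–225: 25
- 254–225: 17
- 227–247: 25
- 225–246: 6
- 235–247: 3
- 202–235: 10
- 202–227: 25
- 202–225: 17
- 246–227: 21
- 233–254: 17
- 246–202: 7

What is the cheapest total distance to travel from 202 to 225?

Shortest distances from 202:
202: 0
246: 7  (via 202)
235: 10  (via 202)
254: 12  (via 246)
247: 13  (via 246)
225: 13  (via 246)
Shortest route: 202 → 246 → 225 = 13 m.

13 m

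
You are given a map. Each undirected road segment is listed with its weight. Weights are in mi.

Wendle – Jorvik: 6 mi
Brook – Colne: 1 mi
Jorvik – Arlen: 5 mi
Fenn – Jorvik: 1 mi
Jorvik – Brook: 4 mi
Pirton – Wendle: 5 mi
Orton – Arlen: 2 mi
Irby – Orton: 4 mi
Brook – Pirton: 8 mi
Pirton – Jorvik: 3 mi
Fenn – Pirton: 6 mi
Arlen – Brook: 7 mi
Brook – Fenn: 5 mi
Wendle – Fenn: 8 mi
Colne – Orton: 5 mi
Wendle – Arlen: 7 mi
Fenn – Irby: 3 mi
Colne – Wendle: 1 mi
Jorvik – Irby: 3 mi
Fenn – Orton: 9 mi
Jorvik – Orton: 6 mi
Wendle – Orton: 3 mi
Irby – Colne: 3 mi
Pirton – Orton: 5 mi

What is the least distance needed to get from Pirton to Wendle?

Shortest distances from Pirton:
Pirton: 0
Jorvik: 3  (via Pirton)
Fenn: 4  (via Jorvik)
Orton: 5  (via Pirton)
Wendle: 5  (via Pirton)
Shortest route: Pirton–Wendle = 5 mi.

5 mi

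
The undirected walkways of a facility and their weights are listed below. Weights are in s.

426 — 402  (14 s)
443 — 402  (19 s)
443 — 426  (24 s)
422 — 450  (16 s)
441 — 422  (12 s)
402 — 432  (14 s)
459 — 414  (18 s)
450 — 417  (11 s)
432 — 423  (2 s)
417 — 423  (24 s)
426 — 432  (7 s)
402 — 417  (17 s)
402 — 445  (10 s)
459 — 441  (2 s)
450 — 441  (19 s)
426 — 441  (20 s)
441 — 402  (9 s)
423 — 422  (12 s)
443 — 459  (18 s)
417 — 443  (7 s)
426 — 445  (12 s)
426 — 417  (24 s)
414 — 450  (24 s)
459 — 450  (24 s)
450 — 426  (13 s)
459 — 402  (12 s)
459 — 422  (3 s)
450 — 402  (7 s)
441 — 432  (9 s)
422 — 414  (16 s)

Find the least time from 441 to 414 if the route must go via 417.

Best 441 to 417: 441 → 402 → 417 costing 26
Shortest 417→414: 417 → 450 → 414 = 35
Total via 417: 26 + 35 = 61 s.

61 s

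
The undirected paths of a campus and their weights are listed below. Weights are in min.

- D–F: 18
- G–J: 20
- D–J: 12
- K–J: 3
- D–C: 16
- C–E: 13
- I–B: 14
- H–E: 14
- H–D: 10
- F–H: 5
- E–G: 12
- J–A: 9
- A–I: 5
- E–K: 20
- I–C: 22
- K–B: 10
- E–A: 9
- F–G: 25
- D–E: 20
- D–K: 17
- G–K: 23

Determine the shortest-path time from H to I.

28 min

Running Dijkstra from H:
H: 0
F: 5  (via H)
D: 10  (via H)
E: 14  (via H)
J: 22  (via D)
A: 23  (via E)
K: 25  (via J)
C: 26  (via D)
G: 26  (via E)
I: 28  (via A)
Shortest route: H–E–A–I = 28 min.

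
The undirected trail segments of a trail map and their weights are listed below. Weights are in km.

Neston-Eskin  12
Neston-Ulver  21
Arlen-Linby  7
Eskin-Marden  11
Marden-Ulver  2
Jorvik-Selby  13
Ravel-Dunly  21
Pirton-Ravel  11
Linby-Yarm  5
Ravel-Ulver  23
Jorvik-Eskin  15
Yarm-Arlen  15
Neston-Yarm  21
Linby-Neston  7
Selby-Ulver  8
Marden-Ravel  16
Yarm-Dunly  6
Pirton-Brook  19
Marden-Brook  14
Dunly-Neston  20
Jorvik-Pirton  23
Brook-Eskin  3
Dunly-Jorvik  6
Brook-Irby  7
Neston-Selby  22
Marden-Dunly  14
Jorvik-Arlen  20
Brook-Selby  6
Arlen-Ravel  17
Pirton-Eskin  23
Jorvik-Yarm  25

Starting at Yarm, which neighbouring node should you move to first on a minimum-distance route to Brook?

Candidate routes:
Yarm - Dunly - Jorvik - Eskin - Brook: 6+6+15+3 = 30
Yarm - Linby - Neston - Eskin - Brook: 5+7+12+3 = 27
The minimum is 27 km via Yarm - Linby - Neston - Eskin - Brook.
So from Yarm the first move is to Linby.

Linby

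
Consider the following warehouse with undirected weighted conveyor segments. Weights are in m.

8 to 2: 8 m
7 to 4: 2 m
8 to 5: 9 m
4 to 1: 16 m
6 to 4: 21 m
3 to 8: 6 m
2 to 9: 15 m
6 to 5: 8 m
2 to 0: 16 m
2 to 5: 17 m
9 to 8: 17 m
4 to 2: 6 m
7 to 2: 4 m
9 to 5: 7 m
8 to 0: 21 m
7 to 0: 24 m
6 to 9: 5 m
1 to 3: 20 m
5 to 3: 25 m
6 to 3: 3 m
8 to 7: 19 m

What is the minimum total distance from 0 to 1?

38 m

Running Dijkstra from 0:
0: 0
2: 16  (via 0)
7: 20  (via 2)
8: 21  (via 0)
4: 22  (via 2)
3: 27  (via 8)
5: 30  (via 8)
6: 30  (via 3)
9: 31  (via 2)
1: 38  (via 4)
Shortest route: 0–2–4–1 = 38 m.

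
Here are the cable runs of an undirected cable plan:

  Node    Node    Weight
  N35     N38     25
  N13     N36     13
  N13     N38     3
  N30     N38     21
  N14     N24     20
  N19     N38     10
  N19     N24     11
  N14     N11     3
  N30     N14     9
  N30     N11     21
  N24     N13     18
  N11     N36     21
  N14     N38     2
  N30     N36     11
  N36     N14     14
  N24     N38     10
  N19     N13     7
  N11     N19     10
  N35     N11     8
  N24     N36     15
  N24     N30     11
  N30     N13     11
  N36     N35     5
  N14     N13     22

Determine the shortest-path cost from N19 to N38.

Enumerating some paths:
N19 → N11 → N14 → N38: 10+3+2 = 15
N19 → N38: 10 = 10
N19 → N24 → N38: 11+10 = 21
The minimum is 10 via N19 → N38.

10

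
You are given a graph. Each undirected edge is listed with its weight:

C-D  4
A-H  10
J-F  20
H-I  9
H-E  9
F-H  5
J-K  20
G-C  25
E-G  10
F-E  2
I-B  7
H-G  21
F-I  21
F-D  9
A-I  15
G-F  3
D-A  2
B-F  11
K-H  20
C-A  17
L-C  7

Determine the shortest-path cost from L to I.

28

Shortest distances from L:
L: 0
C: 7  (via L)
D: 11  (via C)
A: 13  (via D)
F: 20  (via D)
E: 22  (via F)
G: 23  (via F)
H: 23  (via A)
I: 28  (via A)
Shortest route: L → C → D → A → I = 28.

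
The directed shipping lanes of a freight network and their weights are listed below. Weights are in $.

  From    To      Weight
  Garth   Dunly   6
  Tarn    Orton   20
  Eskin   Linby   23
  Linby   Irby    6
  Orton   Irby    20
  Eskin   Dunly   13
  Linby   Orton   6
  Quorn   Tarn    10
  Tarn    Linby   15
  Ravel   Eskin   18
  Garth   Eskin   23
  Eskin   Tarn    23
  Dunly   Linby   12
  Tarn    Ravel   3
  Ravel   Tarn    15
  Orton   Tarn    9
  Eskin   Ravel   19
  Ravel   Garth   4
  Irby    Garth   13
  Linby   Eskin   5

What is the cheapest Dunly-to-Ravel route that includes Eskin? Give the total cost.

$36

Best Dunly to Eskin: Dunly → Linby → Eskin costing 17
Best Eskin to Ravel: Eskin → Ravel costing 19
Total via Eskin: 17 + 19 = $36.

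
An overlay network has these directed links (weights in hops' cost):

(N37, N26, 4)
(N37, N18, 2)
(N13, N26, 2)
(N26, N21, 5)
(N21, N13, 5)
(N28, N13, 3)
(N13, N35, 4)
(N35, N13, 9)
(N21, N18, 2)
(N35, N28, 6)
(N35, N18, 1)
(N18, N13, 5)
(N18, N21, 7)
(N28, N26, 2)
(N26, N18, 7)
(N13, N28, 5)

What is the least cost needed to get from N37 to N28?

Shortest distances from N37:
N37: 0
N18: 2  (via N37)
N26: 4  (via N37)
N13: 7  (via N18)
N21: 9  (via N18)
N35: 11  (via N13)
N28: 12  (via N13)
Shortest route: N37–N18–N13–N28 = 12 hops' cost.

12 hops' cost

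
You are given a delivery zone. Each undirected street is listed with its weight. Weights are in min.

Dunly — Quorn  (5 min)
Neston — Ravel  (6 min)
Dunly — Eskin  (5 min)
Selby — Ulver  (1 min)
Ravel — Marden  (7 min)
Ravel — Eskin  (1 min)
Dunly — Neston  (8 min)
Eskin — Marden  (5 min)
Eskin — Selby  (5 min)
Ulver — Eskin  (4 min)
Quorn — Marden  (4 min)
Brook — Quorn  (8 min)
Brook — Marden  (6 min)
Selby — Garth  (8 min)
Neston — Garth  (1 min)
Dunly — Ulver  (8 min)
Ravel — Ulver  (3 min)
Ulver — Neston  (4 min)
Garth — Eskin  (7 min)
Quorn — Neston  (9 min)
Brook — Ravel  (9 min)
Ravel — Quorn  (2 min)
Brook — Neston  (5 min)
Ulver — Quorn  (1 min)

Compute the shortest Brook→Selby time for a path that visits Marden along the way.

12 min

Shortest Brook→Marden: Brook → Marden = 6
Best Marden to Selby: Marden → Quorn → Ulver → Selby costing 6
Total via Marden: 6 + 6 = 12 min.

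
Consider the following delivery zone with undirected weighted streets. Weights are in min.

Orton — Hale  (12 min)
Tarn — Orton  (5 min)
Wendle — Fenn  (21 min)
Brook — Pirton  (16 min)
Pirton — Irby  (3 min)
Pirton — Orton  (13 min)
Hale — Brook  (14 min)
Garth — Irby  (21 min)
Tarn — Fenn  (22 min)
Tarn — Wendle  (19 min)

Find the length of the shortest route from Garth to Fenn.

Settle nodes by increasing distance from Garth:
Garth: 0
Irby: 21  (via Garth)
Pirton: 24  (via Irby)
Orton: 37  (via Pirton)
Brook: 40  (via Pirton)
Tarn: 42  (via Orton)
Hale: 49  (via Orton)
Wendle: 61  (via Tarn)
Fenn: 64  (via Tarn)
Shortest route: Garth–Irby–Pirton–Orton–Tarn–Fenn = 64 min.

64 min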